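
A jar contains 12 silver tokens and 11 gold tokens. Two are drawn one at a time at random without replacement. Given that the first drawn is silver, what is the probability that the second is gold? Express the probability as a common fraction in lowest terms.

1/2

After removing one silver, 22 remain: 11 silver and 11 gold.
So the probability the next is gold is 11/22 = 1/2.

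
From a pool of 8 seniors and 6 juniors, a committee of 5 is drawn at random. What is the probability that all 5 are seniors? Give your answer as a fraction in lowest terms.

There are C(14,5) = 2002 possible selections.
Selections with all seniors: C(8,5) = 56.
Probability = 56/2002 = 4/143.

4/143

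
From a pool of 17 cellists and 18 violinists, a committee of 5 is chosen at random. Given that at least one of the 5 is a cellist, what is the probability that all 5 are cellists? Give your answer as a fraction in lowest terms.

Work in counts. Selections with at least one cellist: C(35,5) − C(18,5) = 324632 − 8568 = 316064.
Of those, selections where all 5 are cellists: C(17,5) = 6188.
Conditional probability = 6188/316064 = 13/664.

13/664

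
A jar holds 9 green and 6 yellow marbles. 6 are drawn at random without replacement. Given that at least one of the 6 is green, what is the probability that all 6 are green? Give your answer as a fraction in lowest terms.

Work in counts. Selections with at least one green: C(15,6) − C(6,6) = 5005 − 1 = 5004.
Of those, selections where all 6 are green: C(9,6) = 84.
Conditional probability = 84/5004 = 7/417.

7/417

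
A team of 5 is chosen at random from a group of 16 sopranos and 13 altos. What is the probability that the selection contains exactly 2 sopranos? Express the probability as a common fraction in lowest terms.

There are C(29,5) = 118755 ways to choose 5 from 29.
Selections with exactly 2 sopranos: choose 2 of the 16 sopranos and 3 of the 13 altos, C(16,2)·C(13,3) = 120·286 = 34320.
Probability = 34320/118755 = 176/609.

176/609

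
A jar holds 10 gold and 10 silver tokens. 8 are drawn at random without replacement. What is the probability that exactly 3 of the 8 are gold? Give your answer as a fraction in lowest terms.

1008/4199

Total number of selections: C(20,8) = 125970.
Selections with exactly 3 gold: choose 3 of the 10 gold and 5 of the 10 silver, C(10,3)·C(10,5) = 120·252 = 30240.
Probability = 30240/125970 = 1008/4199.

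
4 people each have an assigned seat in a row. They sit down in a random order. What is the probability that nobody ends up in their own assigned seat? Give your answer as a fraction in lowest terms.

3/8

There are 4! = 24 seatings.
By inclusion-exclusion, seatings with no fixed points: C(4,0)·4! − C(4,1)·3! + C(4,2)·2! − C(4,3)·1! + C(4,4)·0! = 9.
Probability = 9/24 = 3/8.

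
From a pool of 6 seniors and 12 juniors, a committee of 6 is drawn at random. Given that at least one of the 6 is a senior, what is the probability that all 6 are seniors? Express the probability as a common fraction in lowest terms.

Work in counts. Selections with at least one senior: C(18,6) − C(12,6) = 18564 − 924 = 17640.
Of those, selections where all 6 are seniors: C(6,6) = 1.
Conditional probability = 1/17640.

1/17640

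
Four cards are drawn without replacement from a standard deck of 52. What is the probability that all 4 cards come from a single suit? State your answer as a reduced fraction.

44/4165

There are C(52,4) = 270725 possible 4-card hands.
Hands of one suit: 4 suits × C(13,4) = 4·715 = 2860.
Probability = 2860/270725 = 44/4165.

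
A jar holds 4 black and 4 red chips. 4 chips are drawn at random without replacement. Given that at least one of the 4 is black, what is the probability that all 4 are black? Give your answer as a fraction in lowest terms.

1/69

Work in counts. Selections with at least one black: C(8,4) − C(4,4) = 70 − 1 = 69.
Of those, selections where all 4 are black: C(4,4) = 1.
Conditional probability = 1/69.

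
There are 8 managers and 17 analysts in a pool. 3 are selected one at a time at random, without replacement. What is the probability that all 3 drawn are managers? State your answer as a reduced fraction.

14/575

Multiply the conditional probabilities at each draw: 8/25 · 7/24 · 6/23 = 336/13800 = 14/575.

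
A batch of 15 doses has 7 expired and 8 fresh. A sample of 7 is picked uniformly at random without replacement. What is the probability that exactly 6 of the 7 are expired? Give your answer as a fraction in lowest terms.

There are C(15,7) = 6435 ways to choose 7 from 15.
Selections with exactly 6 expired: choose 6 of the 7 expired and 1 of the 8 fresh, C(7,6)·C(8,1) = 7·8 = 56.
Probability = 56/6435.

56/6435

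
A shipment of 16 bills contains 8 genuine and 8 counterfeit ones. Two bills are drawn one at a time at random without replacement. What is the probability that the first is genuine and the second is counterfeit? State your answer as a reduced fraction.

4/15

Multiply the conditional probabilities at each draw: 8/16 · 8/15 = 64/240 = 4/15.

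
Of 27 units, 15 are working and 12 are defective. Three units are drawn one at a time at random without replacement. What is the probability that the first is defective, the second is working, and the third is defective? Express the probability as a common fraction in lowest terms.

Multiply the conditional probabilities at each draw: 12/27 · 15/26 · 11/25 = 1980/17550 = 22/195.

22/195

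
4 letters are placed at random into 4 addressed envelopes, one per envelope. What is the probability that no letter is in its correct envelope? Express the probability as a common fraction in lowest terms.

There are 4! = 24 assignments.
By inclusion-exclusion, assignments with no fixed points: C(4,0)·4! − C(4,1)·3! + C(4,2)·2! − C(4,3)·1! + C(4,4)·0! = 9.
Probability = 9/24 = 3/8.

3/8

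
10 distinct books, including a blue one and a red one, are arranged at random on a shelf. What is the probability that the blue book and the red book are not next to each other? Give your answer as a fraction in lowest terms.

4/5

There are 10! = 3628800 arrangements.
Arrangements with the blue book and the red book adjacent: 2·9! = 725760.
So not adjacent: 3628800 − 725760 = 2903040, probability 2903040/3628800 = 4/5.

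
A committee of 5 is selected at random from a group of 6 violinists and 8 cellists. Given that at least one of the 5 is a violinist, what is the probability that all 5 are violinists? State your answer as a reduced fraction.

Work in counts. Selections with at least one violinist: C(14,5) − C(8,5) = 2002 − 56 = 1946.
Of those, selections where all 5 are violinists: C(6,5) = 6.
Conditional probability = 6/1946 = 3/973.

3/973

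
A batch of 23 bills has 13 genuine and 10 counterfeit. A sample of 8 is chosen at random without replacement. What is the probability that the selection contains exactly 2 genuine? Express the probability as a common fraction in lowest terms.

Total number of selections: C(23,8) = 490314.
Selections with exactly 2 genuine: choose 2 of the 13 genuine and 6 of the 10 counterfeit, C(13,2)·C(10,6) = 78·210 = 16380.
Probability = 16380/490314 = 2730/81719.

2730/81719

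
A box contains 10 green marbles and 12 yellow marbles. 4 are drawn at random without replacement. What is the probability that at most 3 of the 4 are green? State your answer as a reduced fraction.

203/209

Total selections: C(22,4) = 7315.
The complement is exactly 4 green: C(10,4)·C(12,0) = 210.
Probability = 1 − 210/7315 = 7105/7315 = 203/209.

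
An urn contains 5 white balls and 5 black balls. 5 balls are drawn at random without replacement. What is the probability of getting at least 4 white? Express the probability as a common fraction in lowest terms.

Total selections: C(10,5) = 252.
Favorable selections (at least 4 white): C(5,4)·C(5,1) + C(5,5)·C(5,0) = 25 + 1 = 26.
Probability = 26/252 = 13/126.

13/126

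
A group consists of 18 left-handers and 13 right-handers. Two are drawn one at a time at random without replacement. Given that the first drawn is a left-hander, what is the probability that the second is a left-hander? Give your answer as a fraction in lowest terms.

After removing one left-hander, 30 remain: 17 left-handers and 13 right-handers.
So the probability the next is a left-hander is 17/30.

17/30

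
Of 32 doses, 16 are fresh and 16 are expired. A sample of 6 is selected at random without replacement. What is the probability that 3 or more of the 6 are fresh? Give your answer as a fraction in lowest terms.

10891/16182

There are C(32,6) = 906192 ways to choose the 6.
Count the complement (fewer than 3 fresh): C(16,0)·C(16,6) + C(16,1)·C(16,5) + C(16,2)·C(16,4) = 8008 + 69888 + 218400 = 296296.
Probability = 1 − 296296/906192 = 609896/906192 = 10891/16182.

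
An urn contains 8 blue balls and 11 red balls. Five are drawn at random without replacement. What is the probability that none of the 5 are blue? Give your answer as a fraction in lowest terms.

77/1938

There are C(19,5) = 11628 possible selections.
Selections with no blue (all red): C(11,5) = 462.
Probability = 462/11628 = 77/1938.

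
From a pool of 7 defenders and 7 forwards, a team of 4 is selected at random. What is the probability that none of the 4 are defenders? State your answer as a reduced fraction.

There are C(14,4) = 1001 possible selections.
Selections with no defenders (all forwards): C(7,4) = 35.
Probability = 35/1001 = 5/143.

5/143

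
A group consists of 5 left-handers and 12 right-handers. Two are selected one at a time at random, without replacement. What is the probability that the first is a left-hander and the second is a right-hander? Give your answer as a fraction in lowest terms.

15/68

Multiply the conditional probabilities at each draw: 5/17 · 12/16 = 60/272 = 15/68.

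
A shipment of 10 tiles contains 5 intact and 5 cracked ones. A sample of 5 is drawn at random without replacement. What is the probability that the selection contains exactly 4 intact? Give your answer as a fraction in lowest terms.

Total number of selections: C(10,5) = 252.
Selections with exactly 4 intact: choose 4 of the 5 intact and 1 of the 5 cracked, C(5,4)·C(5,1) = 5·5 = 25.
Probability = 25/252.

25/252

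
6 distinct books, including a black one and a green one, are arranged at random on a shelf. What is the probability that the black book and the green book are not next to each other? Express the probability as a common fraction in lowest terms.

2/3

There are 6! = 720 arrangements.
Arrangements with the black book and the green book adjacent: 2·5! = 240.
So not adjacent: 720 − 240 = 480, probability 480/720 = 2/3.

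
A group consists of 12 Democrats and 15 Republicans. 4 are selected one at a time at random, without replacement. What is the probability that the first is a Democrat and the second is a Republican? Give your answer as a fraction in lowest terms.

10/39

Multiply the conditional probabilities at each draw: 12/27 · 15/26 = 180/702 = 10/39.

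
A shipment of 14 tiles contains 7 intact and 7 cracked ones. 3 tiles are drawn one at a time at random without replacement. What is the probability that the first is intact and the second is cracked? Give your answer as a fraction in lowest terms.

Multiply the conditional probabilities at each draw: 7/14 · 7/13 = 49/182 = 7/26.

7/26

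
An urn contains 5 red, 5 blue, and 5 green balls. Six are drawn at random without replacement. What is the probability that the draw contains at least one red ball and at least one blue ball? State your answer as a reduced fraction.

There are C(15,6) = 5005 possible draws.
By inclusion-exclusion on the complements, draws missing all red or all blue: C(10,6) + C(10,6) − C(5,6) = 210 + 210 − 0 = 420.
So draws with at least one of each: 5005 − 420 = 4585, probability 4585/5005 = 131/143.

131/143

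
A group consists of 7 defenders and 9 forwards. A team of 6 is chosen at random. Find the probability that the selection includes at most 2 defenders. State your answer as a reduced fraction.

There are C(16,6) = 8008 ways to choose the 6.
Favorable selections (at most 2 defenders): C(7,0)·C(9,6) + C(7,1)·C(9,5) + C(7,2)·C(9,4) = 84 + 882 + 2646 = 3612.
Probability = 3612/8008 = 129/286.

129/286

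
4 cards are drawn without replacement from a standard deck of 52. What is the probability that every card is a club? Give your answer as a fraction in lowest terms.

There are C(52,4) = 270725 possible 4-card hands.
Hands that are all clubs: C(13,4) = 715.
Probability = 715/270725 = 11/4165.

11/4165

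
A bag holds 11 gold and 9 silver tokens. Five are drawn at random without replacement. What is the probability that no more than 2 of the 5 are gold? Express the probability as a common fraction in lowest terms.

There are C(20,5) = 15504 ways to choose the 5.
Favorable selections (no more than 2 gold): C(11,0)·C(9,5) + C(11,1)·C(9,4) + C(11,2)·C(9,3) = 126 + 1386 + 4620 = 6132.
Probability = 6132/15504 = 511/1292.

511/1292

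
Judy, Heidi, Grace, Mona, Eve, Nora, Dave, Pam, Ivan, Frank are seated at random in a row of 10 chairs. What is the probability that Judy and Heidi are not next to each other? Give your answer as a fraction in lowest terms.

4/5

There are 10! = 3628800 arrangements.
Arrangements with Judy and Heidi adjacent: 2·9! = 725760.
So not adjacent: 3628800 − 725760 = 2903040, probability 2903040/3628800 = 4/5.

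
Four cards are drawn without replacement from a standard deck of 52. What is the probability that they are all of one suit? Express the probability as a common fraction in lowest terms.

44/4165

There are C(52,4) = 270725 possible 4-card hands.
Hands of one suit: 4 suits × C(13,4) = 4·715 = 2860.
Probability = 2860/270725 = 44/4165.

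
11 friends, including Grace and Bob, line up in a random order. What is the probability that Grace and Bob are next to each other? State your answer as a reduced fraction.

There are 11! = 39916800 arrangements.
Treat Grace and Bob as a block: 10! arrangements of the blocks × 2 orders within the block = 2·3628800 = 7257600.
Probability = 7257600/39916800 = 2/11.

2/11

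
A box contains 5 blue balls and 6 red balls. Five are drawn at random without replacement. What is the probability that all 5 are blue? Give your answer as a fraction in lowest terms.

There are C(11,5) = 462 possible selections.
Selections with all blue: C(5,5) = 1.
Probability = 1/462.

1/462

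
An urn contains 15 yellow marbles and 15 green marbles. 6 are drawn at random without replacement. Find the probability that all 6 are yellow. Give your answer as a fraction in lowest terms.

There are C(30,6) = 593775 possible selections.
Selections with all yellow: C(15,6) = 5005.
Probability = 5005/593775 = 11/1305.

11/1305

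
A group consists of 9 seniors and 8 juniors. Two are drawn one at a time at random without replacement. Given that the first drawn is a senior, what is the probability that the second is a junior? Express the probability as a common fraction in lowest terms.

1/2

After removing one senior, 16 remain: 8 seniors and 8 juniors.
So the probability the next is a junior is 8/16 = 1/2.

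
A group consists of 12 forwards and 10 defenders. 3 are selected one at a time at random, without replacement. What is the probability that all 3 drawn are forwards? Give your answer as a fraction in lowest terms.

1/7

Multiply the conditional probabilities at each draw: 12/22 · 11/21 · 10/20 = 1320/9240 = 1/7.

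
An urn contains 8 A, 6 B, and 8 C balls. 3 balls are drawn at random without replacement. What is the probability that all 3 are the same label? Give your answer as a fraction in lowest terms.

3/35

There are C(22,3) = 1540 ways to draw 3 balls.
All same label: C(8,3) + C(6,3) + C(8,3) = 56 + 20 + 56 = 132.
Probability = 132/1540 = 3/35.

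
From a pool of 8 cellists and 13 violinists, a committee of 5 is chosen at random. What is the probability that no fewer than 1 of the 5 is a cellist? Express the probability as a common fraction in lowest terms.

There are C(21,5) = 20349 ways to choose the 5.
The complement is all 5 are violinists: C(13,5) = 1287.
Probability = 1 − 1287/20349 = 19062/20349 = 2118/2261.

2118/2261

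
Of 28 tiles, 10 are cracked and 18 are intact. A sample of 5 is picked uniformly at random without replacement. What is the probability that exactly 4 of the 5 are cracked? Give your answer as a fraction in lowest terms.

Total number of selections: C(28,5) = 98280.
Selections with exactly 4 cracked: choose 4 of the 10 cracked and 1 of the 18 intact, C(10,4)·C(18,1) = 210·18 = 3780.
Probability = 3780/98280 = 1/26.

1/26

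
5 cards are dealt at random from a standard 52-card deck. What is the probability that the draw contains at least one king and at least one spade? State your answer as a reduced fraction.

There are C(52,5) = 2598960 possible draws.
By inclusion-exclusion on the complements, draws missing all kings or all spades: C(48,5) + C(39,5) − C(36,5) = 1712304 + 575757 − 376992 = 1911069.
So draws with at least one of each: 2598960 − 1911069 = 687891, probability 687891/2598960 = 229297/866320.

229297/866320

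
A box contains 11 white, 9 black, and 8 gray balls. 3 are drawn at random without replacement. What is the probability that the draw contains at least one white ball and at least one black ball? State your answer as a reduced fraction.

There are C(28,3) = 3276 possible draws.
By inclusion-exclusion on the complements, draws missing all white or all black: C(17,3) + C(19,3) − C(8,3) = 680 + 969 − 56 = 1593.
So draws with at least one of each: 3276 − 1593 = 1683, probability 1683/3276 = 187/364.

187/364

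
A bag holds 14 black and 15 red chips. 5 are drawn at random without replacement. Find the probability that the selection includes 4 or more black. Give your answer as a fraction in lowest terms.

187/1305

There are C(29,5) = 118755 ways to choose the 5.
Favorable selections (4 or more black): C(14,4)·C(15,1) + C(14,5)·C(15,0) = 15015 + 2002 = 17017.
Probability = 17017/118755 = 187/1305.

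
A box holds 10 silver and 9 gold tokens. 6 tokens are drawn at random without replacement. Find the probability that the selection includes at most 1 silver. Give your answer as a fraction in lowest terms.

Total selections: C(19,6) = 27132.
Favorable selections (at most 1 silver): C(10,0)·C(9,6) + C(10,1)·C(9,5) = 84 + 1260 = 1344.
Probability = 1344/27132 = 16/323.

16/323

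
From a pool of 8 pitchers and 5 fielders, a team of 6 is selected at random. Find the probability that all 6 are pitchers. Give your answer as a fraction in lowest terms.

There are C(13,6) = 1716 possible selections.
Selections with all pitchers: C(8,6) = 28.
Probability = 28/1716 = 7/429.

7/429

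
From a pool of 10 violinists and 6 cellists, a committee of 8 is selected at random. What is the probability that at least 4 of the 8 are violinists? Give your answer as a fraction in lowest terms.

There are C(16,8) = 12870 ways to choose the 8.
Favorable selections (at least 4 violinists): C(10,4)·C(6,4) + C(10,5)·C(6,3) + C(10,6)·C(6,2) + C(10,7)·C(6,1) + C(10,8)·C(6,0) = 3150 + 5040 + 3150 + 720 + 45 = 12105.
Probability = 12105/12870 = 269/286.

269/286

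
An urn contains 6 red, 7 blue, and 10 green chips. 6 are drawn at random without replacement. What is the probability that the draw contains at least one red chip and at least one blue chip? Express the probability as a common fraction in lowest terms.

There are C(23,6) = 100947 possible draws.
By inclusion-exclusion on the complements, draws missing all red or all blue: C(17,6) + C(16,6) − C(10,6) = 12376 + 8008 − 210 = 20174.
So draws with at least one of each: 100947 − 20174 = 80773, probability 80773/100947 = 1049/1311.

1049/1311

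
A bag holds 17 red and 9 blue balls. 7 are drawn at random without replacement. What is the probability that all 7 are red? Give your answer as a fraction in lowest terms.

There are C(26,7) = 657800 possible selections.
Selections with all red: C(17,7) = 19448.
Probability = 19448/657800 = 17/575.

17/575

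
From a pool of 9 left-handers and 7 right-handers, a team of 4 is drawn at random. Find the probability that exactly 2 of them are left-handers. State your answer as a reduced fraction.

27/65

The sample space is all 4-subsets of the 16: C(16,4) = 1820.
Selections with exactly 2 left-handers: choose 2 of the 9 left-handers and 2 of the 7 right-handers, C(9,2)·C(7,2) = 36·21 = 756.
Probability = 756/1820 = 27/65.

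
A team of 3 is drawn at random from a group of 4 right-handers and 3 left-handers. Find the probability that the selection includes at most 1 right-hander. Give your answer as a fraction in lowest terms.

There are C(7,3) = 35 ways to choose the 3.
Favorable selections (at most 1 right-hander): C(4,0)·C(3,3) + C(4,1)·C(3,2) = 1 + 12 = 13.
Probability = 13/35.

13/35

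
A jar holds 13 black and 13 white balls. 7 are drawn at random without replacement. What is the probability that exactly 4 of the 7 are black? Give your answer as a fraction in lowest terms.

143/460

The sample space is all 7-subsets of the 26: C(26,7) = 657800.
Selections with exactly 4 black: choose 4 of the 13 black and 3 of the 13 white, C(13,4)·C(13,3) = 715·286 = 204490.
Probability = 204490/657800 = 143/460.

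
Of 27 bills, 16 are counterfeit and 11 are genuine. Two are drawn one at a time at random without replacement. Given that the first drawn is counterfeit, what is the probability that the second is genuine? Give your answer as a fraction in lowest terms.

After removing one counterfeit, 26 remain: 15 counterfeit and 11 genuine.
So the probability the next is genuine is 11/26.

11/26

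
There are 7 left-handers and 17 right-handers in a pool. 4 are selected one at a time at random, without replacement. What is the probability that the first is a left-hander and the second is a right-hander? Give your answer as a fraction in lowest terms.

119/552

Multiply the conditional probabilities at each draw: 7/24 · 17/23 = 119/552.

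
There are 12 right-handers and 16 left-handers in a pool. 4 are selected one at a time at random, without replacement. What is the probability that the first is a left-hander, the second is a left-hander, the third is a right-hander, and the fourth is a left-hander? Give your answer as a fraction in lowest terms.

Multiply the conditional probabilities at each draw: 16/28 · 15/27 · 12/26 · 14/25 = 40320/491400 = 16/195.

16/195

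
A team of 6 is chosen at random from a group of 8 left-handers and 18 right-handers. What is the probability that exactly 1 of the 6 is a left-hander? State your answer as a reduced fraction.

4896/16445

There are C(26,6) = 230230 ways to choose 6 from 26.
Selections with exactly 1 left-hander: choose 1 of the 8 left-handers and 5 of the 18 right-handers, C(8,1)·C(18,5) = 8·8568 = 68544.
Probability = 68544/230230 = 4896/16445.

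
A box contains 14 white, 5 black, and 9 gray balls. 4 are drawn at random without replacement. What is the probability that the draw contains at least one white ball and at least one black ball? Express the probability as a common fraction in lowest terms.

307/585

There are C(28,4) = 20475 possible draws.
By inclusion-exclusion on the complements, draws missing all white or all black: C(14,4) + C(23,4) − C(9,4) = 1001 + 8855 − 126 = 9730.
So draws with at least one of each: 20475 − 9730 = 10745, probability 10745/20475 = 307/585.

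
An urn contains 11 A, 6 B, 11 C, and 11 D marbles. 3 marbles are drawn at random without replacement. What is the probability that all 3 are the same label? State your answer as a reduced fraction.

There are C(39,3) = 9139 ways to draw 3 marbles.
All same label: C(11,3) + C(6,3) + C(11,3) + C(11,3) = 165 + 20 + 165 + 165 = 515.
Probability = 515/9139.

515/9139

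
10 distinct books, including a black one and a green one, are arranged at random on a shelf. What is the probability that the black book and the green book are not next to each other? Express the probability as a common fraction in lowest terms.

There are 10! = 3628800 arrangements.
Arrangements with the black book and the green book adjacent: 2·9! = 725760.
So not adjacent: 3628800 − 725760 = 2903040, probability 2903040/3628800 = 4/5.

4/5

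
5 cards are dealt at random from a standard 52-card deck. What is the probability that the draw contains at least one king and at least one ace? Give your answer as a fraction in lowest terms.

6509/64974

There are C(52,5) = 2598960 possible draws.
By inclusion-exclusion on the complements, draws missing all kings or all aces: C(48,5) + C(48,5) − C(44,5) = 1712304 + 1712304 − 1086008 = 2338600.
So draws with at least one of each: 2598960 − 2338600 = 260360, probability 260360/2598960 = 6509/64974.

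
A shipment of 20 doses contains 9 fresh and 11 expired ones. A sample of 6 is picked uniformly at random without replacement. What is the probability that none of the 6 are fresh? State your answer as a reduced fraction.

77/6460

There are C(20,6) = 38760 possible selections.
Selections with no fresh (all expired): C(11,6) = 462.
Probability = 462/38760 = 77/6460.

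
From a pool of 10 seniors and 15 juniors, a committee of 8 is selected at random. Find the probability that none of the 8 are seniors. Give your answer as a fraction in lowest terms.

13/2185

There are C(25,8) = 1081575 possible selections.
Selections with no seniors (all juniors): C(15,8) = 6435.
Probability = 6435/1081575 = 13/2185.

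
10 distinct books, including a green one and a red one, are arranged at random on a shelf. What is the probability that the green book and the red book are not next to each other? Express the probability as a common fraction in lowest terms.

4/5

There are 10! = 3628800 arrangements.
Arrangements with the green book and the red book adjacent: 2·9! = 725760.
So not adjacent: 3628800 − 725760 = 2903040, probability 2903040/3628800 = 4/5.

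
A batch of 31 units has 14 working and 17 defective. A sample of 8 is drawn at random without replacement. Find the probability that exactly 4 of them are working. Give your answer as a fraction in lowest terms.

There are C(31,8) = 7888725 ways to choose 8 from 31.
Selections with exactly 4 working: choose 4 of the 14 working and 4 of the 17 defective, C(14,4)·C(17,4) = 1001·2380 = 2382380.
Probability = 2382380/7888725 = 36652/121365.

36652/121365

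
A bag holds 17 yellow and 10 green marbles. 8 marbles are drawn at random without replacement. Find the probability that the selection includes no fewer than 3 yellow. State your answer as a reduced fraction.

Total selections: C(27,8) = 2220075.
Count the complement (fewer than 3 yellow): C(17,0)·C(10,8) + C(17,1)·C(10,7) + C(17,2)·C(10,6) = 45 + 2040 + 28560 = 30645.
Probability = 1 − 30645/2220075 = 2189430/2220075 = 16218/16445.

16218/16445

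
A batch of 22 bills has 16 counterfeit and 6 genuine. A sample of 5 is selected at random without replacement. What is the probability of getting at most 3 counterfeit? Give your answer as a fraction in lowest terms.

There are C(22,5) = 26334 ways to choose the 5.
Count the complement (more than 3 counterfeit): C(16,4)·C(6,1) + C(16,5)·C(6,0) = 10920 + 4368 = 15288.
Probability = 1 − 15288/26334 = 11046/26334 = 263/627.

263/627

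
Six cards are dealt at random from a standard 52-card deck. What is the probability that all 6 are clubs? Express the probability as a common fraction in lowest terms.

33/391510

There are C(52,6) = 20358520 possible 6-card hands.
Hands that are all clubs: C(13,6) = 1716.
Probability = 1716/20358520 = 33/391510.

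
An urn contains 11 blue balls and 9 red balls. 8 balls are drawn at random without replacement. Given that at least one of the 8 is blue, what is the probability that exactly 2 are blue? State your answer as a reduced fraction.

Work in counts. Selections with at least one blue: C(20,8) − C(9,8) = 125970 − 9 = 125961.
Of those, selections where exactly 2 are blue: C(11,2)·C(9,6) = 55·84 = 4620.
Conditional probability = 4620/125961 = 140/3817.

140/3817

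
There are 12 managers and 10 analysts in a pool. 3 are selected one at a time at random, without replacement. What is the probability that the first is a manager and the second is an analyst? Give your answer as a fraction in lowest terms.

Multiply the conditional probabilities at each draw: 12/22 · 10/21 = 120/462 = 20/77.

20/77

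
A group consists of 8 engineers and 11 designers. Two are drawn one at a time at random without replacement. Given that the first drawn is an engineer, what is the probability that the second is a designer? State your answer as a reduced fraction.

After removing one engineer, 18 remain: 7 engineers and 11 designers.
So the probability the next is a designer is 11/18.

11/18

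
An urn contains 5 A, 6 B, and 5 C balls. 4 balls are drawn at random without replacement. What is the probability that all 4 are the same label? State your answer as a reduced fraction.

There are C(16,4) = 1820 ways to draw 4 balls.
All same label: C(5,4) + C(6,4) + C(5,4) = 5 + 15 + 5 = 25.
Probability = 25/1820 = 5/364.

5/364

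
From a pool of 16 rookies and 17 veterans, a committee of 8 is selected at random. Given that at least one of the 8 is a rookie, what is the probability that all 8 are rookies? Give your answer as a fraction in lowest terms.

Work in counts. Selections with at least one rookie: C(33,8) − C(17,8) = 13884156 − 24310 = 13859846.
Of those, selections where all 8 are rookies: C(16,8) = 12870.
Conditional probability = 12870/13859846 = 45/48461.

45/48461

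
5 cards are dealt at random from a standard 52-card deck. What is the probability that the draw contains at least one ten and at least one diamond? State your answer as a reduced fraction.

229297/866320

There are C(52,5) = 2598960 possible draws.
By inclusion-exclusion on the complements, draws missing all tens or all diamonds: C(48,5) + C(39,5) − C(36,5) = 1712304 + 575757 − 376992 = 1911069.
So draws with at least one of each: 2598960 − 1911069 = 687891, probability 687891/2598960 = 229297/866320.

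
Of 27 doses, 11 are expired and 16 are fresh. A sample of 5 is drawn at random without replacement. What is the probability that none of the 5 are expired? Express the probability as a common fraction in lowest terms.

There are C(27,5) = 80730 possible selections.
Selections with no expired (all fresh): C(16,5) = 4368.
Probability = 4368/80730 = 56/1035.

56/1035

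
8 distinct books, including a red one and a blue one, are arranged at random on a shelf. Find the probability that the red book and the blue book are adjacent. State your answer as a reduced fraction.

There are 8! = 40320 arrangements.
Treat the red book and the blue book as a block: 7! arrangements of the blocks × 2 orders within the block = 2·5040 = 10080.
Probability = 10080/40320 = 1/4.

1/4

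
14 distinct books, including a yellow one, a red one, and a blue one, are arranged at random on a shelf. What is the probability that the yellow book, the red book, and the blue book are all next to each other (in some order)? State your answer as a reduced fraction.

3/91

There are 14! = 87178291200 arrangements.
Treat the three as one block: 12! placements × 3! orders within the block = 479001600·6 = 2874009600.
Probability = 2874009600/87178291200 = 3/91.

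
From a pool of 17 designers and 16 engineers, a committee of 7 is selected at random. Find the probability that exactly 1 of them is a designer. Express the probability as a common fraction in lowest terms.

There are C(33,7) = 4272048 ways to choose 7 from 33.
Selections with exactly 1 designer: choose 1 of the 17 designers and 6 of the 16 engineers, C(17,1)·C(16,6) = 17·8008 = 136136.
Probability = 136136/4272048 = 1547/48546.

1547/48546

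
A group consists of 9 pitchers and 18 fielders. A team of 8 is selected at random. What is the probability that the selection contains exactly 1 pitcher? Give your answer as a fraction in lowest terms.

816/6325

There are C(27,8) = 2220075 ways to choose 8 from 27.
Selections with exactly 1 pitcher: choose 1 of the 9 pitchers and 7 of the 18 fielders, C(9,1)·C(18,7) = 9·31824 = 286416.
Probability = 286416/2220075 = 816/6325.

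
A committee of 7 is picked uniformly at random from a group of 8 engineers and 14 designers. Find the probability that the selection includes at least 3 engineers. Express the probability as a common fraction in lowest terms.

Total selections: C(22,7) = 170544.
Count the complement (fewer than 3 engineers): C(8,0)·C(14,7) + C(8,1)·C(14,6) + C(8,2)·C(14,5) = 3432 + 24024 + 56056 = 83512.
Probability = 1 − 83512/170544 = 87032/170544 = 989/1938.

989/1938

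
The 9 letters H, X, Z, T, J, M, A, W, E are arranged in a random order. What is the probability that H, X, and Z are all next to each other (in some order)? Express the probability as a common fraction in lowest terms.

1/12

There are 9! = 362880 arrangements.
Treat the three as one block: 7! placements × 3! orders within the block = 5040·6 = 30240.
Probability = 30240/362880 = 1/12.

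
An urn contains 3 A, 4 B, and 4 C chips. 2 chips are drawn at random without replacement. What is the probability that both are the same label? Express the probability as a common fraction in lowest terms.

3/11

There are C(11,2) = 55 ways to draw 2 chips.
All same label: C(3,2) + C(4,2) + C(4,2) = 3 + 6 + 6 = 15.
Probability = 15/55 = 3/11.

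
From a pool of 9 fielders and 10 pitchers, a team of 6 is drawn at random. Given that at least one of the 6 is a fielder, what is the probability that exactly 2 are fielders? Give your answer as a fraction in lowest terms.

180/641

Work in counts. Selections with at least one fielder: C(19,6) − C(10,6) = 27132 − 210 = 26922.
Of those, selections where exactly 2 are fielders: C(9,2)·C(10,4) = 36·210 = 7560.
Conditional probability = 7560/26922 = 180/641.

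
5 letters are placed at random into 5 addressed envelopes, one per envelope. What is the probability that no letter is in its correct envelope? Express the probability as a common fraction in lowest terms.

There are 5! = 120 assignments.
By inclusion-exclusion, assignments with no fixed points: C(5,0)·5! − C(5,1)·4! + C(5,2)·3! − C(5,3)·2! + C(5,4)·1! − C(5,5)·0! = 44.
Probability = 44/120 = 11/30.

11/30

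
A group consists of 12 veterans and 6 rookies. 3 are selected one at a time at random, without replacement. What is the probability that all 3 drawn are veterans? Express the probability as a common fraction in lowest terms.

55/204

Multiply the conditional probabilities at each draw: 12/18 · 11/17 · 10/16 = 1320/4896 = 55/204.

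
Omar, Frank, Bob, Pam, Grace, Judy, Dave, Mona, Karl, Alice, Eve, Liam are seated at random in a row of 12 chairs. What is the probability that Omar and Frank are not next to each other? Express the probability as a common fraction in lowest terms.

5/6

There are 12! = 479001600 arrangements.
Arrangements with Omar and Frank adjacent: 2·11! = 79833600.
So not adjacent: 479001600 − 79833600 = 399168000, probability 399168000/479001600 = 5/6.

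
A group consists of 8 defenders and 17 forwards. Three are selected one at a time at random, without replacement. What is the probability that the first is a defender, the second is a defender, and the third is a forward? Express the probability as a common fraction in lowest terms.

119/1725

Multiply the conditional probabilities at each draw: 8/25 · 7/24 · 17/23 = 952/13800 = 119/1725.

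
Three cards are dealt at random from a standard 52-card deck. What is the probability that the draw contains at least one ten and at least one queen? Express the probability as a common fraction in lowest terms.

There are C(52,3) = 22100 possible draws.
By inclusion-exclusion on the complements, draws missing all tens or all queens: C(48,3) + C(48,3) − C(44,3) = 17296 + 17296 − 13244 = 21348.
So draws with at least one of each: 22100 − 21348 = 752, probability 752/22100 = 188/5525.

188/5525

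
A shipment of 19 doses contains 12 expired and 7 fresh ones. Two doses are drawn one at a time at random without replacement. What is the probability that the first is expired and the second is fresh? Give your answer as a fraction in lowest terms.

Multiply the conditional probabilities at each draw: 12/19 · 7/18 = 84/342 = 14/57.

14/57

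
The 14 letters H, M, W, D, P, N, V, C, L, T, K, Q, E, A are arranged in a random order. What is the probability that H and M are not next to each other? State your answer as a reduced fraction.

There are 14! = 87178291200 arrangements.
Arrangements with H and M adjacent: 2·13! = 12454041600.
So not adjacent: 87178291200 − 12454041600 = 74724249600, probability 74724249600/87178291200 = 6/7.

6/7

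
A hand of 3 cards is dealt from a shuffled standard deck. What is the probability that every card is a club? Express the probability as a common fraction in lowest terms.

11/850

There are C(52,3) = 22100 possible 3-card hands.
Hands that are all clubs: C(13,3) = 286.
Probability = 286/22100 = 11/850.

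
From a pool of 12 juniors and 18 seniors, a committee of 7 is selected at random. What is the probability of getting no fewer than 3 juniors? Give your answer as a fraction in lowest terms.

Total selections: C(30,7) = 2035800.
Favorable selections (no fewer than 3 juniors): C(12,3)·C(18,4) + C(12,4)·C(18,3) + C(12,5)·C(18,2) + C(12,6)·C(18,1) + C(12,7)·C(18,0) = 673200 + 403920 + 121176 + 16632 + 792 = 1215720.
Probability = 1215720/2035800 = 3377/5655.

3377/5655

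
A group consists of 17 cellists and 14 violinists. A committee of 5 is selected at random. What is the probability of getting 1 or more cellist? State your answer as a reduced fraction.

There are C(31,5) = 169911 ways to choose the 5.
The complement is all 5 are violinists: C(14,5) = 2002.
Probability = 1 − 2002/169911 = 167909/169911 = 23987/24273.

23987/24273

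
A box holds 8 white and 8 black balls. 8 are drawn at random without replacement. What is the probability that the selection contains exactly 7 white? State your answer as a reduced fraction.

32/6435

There are C(16,8) = 12870 ways to choose 8 from 16.
Selections with exactly 7 white: choose 7 of the 8 white and 1 of the 8 black, C(8,7)·C(8,1) = 8·8 = 64.
Probability = 64/12870 = 32/6435.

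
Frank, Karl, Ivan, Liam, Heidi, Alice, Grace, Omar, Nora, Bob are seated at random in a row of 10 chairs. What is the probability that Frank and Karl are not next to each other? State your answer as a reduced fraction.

4/5

There are 10! = 3628800 arrangements.
Arrangements with Frank and Karl adjacent: 2·9! = 725760.
So not adjacent: 3628800 − 725760 = 2903040, probability 2903040/3628800 = 4/5.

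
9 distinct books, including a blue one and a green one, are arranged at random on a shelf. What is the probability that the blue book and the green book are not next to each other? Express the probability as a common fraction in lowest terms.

7/9

There are 9! = 362880 arrangements.
Arrangements with the blue book and the green book adjacent: 2·8! = 80640.
So not adjacent: 362880 − 80640 = 282240, probability 282240/362880 = 7/9.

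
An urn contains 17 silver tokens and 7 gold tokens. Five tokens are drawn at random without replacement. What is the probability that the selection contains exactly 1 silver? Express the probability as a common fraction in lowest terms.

85/6072

The sample space is all 5-subsets of the 24: C(24,5) = 42504.
Selections with exactly 1 silver: choose 1 of the 17 silver and 4 of the 7 gold, C(17,1)·C(7,4) = 17·35 = 595.
Probability = 595/42504 = 85/6072.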